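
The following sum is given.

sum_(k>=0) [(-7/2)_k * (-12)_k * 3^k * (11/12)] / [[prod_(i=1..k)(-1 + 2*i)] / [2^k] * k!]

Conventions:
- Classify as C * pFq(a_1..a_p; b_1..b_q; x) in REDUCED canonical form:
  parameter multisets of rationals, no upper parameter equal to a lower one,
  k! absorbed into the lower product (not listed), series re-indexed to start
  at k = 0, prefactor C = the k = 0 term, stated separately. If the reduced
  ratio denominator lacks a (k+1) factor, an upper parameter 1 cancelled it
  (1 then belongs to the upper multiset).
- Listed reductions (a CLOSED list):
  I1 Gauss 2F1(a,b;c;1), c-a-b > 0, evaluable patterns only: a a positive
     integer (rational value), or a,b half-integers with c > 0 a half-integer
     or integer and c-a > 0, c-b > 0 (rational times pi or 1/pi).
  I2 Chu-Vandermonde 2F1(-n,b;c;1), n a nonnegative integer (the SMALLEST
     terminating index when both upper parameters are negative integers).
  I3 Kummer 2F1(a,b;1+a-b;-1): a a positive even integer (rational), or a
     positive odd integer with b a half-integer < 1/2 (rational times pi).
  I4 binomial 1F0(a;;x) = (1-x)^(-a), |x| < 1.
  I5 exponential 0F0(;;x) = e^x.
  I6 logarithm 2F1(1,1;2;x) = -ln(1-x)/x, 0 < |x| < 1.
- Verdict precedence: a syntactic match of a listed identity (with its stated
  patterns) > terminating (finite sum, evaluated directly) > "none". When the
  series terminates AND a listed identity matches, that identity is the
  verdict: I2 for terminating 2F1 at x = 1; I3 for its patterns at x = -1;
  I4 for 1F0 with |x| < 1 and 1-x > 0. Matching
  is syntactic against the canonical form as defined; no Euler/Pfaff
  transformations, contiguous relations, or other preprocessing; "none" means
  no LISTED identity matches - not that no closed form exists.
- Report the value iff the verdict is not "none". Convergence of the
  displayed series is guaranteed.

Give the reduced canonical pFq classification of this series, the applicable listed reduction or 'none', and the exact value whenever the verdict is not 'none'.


Classification (C = 11/12): 2F1 with upper {-12, -7/2}, lower {1/2}, argument x = 3. Verdict: terminating (-12 upstairs). 13 nonzero terms in all; added directly. Its exact value is 20597451776/289731.

Structural cue: x = 3 and the lower odd product (prefactor 11/12) is 2^k (1/2)_k.
Consecutive-term ratio: r(k) = 3 * (k-12) (k-7/2) / [(k+1/2) (k+1)] ; factor over Q: parameters, x = 3, and C = 11/12.


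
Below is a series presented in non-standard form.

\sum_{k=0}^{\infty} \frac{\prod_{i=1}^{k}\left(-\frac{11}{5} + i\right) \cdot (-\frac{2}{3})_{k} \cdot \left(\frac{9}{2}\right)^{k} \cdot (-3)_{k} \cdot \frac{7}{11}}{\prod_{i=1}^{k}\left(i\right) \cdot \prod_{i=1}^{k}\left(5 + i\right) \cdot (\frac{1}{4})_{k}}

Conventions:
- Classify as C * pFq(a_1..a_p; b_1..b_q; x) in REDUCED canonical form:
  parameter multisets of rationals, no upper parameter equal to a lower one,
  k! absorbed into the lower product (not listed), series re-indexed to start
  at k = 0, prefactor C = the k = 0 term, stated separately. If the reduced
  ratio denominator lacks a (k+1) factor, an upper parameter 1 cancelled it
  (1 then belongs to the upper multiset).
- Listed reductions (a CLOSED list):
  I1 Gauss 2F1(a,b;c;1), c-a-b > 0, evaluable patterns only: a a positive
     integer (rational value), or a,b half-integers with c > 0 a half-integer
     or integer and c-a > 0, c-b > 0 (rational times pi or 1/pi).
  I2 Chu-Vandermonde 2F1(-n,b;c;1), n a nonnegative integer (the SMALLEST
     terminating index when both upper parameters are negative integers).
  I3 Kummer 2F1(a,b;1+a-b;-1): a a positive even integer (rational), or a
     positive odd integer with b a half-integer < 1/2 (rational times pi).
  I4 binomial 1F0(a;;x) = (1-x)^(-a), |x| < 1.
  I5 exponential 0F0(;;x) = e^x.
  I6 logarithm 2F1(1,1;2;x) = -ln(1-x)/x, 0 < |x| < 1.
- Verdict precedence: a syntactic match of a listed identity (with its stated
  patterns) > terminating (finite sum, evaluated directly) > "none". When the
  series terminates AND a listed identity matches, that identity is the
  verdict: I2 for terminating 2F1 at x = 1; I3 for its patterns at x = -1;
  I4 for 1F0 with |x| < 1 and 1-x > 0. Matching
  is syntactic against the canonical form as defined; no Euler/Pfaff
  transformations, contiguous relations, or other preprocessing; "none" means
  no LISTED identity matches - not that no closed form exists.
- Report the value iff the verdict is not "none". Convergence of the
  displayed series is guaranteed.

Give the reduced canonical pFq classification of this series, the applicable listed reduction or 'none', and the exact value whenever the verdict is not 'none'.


With C = \frac{7}{11}: the canonical form is 3F2(-3, -\frac{6}{5}, -\frac{2}{3}; \frac{1}{4}, 6; \frac{9}{2}). Verdict: terminating - the sum ends at index 3 because -3 is a negative integer; exact evaluation follows. Exact value: -\frac{28109}{6875}.

Key step: from the first term \frac{7}{11}: the running product (C = 7/11) telescopes to a rising factorial.
Step ratio: r(k) = \frac{9}{2} * (k-3) (k-\frac{6}{5}) (k-\frac{2}{3}) / [(k+\frac{1}{4}) (k+6) (k+1)] - rational; roots negated = parameters, x = \frac{9}{2}, C = \frac{7}{11}.


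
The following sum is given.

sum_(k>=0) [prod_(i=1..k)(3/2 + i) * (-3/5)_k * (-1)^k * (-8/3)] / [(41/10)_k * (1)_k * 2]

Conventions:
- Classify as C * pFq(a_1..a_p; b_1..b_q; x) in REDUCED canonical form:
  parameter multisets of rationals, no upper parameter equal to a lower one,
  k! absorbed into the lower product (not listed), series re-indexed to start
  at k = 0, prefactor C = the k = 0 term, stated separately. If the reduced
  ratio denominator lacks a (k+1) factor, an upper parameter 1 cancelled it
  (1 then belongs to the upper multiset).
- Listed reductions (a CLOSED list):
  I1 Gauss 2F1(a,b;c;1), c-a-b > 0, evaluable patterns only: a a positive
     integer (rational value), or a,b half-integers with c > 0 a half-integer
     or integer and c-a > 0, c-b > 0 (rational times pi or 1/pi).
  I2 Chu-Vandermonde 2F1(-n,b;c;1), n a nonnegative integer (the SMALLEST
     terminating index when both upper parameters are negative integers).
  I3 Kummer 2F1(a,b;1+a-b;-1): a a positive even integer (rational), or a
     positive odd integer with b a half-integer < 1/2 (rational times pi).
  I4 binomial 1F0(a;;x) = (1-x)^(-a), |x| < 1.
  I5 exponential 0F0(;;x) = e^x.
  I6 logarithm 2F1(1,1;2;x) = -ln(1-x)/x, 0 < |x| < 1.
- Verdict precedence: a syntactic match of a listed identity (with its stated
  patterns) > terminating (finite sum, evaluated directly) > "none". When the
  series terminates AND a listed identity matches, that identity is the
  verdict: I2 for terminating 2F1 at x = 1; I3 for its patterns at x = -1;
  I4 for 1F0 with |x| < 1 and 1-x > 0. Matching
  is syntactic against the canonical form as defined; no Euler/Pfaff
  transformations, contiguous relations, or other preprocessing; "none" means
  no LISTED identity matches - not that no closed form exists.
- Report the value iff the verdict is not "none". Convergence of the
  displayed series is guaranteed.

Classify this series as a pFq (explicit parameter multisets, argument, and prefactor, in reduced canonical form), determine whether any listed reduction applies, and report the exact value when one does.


Canonical form: C = -4/3 times 2F1 with upper {-3/5, 5/2}, lower {41/10}, x = -1. Verdict: none - this 2F1 at x = -1 matches no listed pattern, and upper {-3/5, 5/2} holds no stopper.

Key observation: with t_0 = -4/3, the constant factors (prefactor -4/3) combine into one prefactor.
Ratio: r(k) = (-1) * (k-3/5) (k+5/2) / [(k+41/10) (k+1)] - poly over poly, x = (-1) from leading terms; C = -4/3 at k = 0.


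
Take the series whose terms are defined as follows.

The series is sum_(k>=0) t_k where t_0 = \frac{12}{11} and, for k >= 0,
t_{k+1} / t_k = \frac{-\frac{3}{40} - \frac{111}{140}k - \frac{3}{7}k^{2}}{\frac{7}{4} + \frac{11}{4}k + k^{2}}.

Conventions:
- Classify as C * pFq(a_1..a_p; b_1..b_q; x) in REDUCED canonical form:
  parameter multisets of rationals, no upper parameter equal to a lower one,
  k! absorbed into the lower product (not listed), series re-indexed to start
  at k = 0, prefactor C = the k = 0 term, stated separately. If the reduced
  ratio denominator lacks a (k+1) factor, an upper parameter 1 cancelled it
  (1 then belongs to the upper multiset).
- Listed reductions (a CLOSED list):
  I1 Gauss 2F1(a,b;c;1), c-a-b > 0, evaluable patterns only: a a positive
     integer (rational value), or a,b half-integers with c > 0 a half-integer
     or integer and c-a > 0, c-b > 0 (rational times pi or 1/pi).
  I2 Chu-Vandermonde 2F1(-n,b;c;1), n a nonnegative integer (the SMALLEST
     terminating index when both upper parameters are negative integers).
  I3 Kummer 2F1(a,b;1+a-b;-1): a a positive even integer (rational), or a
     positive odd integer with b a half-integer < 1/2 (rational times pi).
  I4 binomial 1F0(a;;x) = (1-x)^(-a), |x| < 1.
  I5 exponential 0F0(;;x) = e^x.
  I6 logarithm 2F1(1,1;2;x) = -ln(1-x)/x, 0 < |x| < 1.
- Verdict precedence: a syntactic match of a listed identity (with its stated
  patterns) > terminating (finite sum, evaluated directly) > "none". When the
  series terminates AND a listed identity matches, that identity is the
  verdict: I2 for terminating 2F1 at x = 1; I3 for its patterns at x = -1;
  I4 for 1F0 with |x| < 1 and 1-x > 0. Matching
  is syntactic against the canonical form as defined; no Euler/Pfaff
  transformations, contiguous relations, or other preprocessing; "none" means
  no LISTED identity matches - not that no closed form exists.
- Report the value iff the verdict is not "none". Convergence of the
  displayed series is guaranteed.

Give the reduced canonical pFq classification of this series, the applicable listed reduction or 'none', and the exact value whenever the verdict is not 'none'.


Prefactor \frac{12}{11}, argument -\frac{3}{7}: 1F0 with upper {\frac{1}{10}} over lower {-}. Verdict (x = -\frac{3}{7}): the I4 binomial reduction applies (the 1F0 binomial series: exponent -1/10, x = -\frac{3}{7}). Its exact value is \frac{12}{11} \cdot \left(\frac{10}{7}\right)^{-\frac{1}{10}}.

Key observation: from the first term \frac{12}{11}: factor the ratio over Q (C = 12/11, x = -3/7): negated roots = parameters.
Adjacent-term ratio: r(k) = -\frac{3}{7} * (k+\frac{1}{10}) / [(k+1)] - poly over poly, x = -\frac{3}{7} from leading terms; C = \frac{12}{11} at k = 0.


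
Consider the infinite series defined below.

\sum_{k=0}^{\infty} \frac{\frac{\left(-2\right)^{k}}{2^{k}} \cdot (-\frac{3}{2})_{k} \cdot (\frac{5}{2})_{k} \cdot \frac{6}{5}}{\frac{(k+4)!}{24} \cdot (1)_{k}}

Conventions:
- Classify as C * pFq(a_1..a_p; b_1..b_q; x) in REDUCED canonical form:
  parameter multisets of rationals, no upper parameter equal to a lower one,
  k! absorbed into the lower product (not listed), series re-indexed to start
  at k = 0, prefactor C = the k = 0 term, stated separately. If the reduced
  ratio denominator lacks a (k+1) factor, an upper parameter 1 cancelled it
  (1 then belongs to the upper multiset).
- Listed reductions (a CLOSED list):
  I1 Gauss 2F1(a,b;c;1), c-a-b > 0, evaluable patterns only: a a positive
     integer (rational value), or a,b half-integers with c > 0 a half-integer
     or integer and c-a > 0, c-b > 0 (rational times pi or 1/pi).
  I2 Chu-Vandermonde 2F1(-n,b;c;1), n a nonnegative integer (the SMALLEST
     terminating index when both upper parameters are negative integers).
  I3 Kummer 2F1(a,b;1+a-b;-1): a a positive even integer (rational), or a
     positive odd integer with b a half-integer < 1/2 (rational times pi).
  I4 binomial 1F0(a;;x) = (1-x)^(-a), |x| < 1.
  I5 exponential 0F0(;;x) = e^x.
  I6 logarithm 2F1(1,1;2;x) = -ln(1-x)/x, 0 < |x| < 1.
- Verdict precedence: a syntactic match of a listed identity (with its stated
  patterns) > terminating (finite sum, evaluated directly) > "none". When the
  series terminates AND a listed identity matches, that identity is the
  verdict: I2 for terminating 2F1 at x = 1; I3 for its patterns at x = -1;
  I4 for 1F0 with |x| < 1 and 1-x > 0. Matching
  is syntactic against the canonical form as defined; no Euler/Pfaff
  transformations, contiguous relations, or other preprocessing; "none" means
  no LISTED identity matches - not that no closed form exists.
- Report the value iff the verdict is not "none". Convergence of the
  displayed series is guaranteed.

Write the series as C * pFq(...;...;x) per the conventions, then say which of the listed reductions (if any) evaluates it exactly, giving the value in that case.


Canonical form: C = \frac{6}{5} times 2F1 with upper {-\frac{3}{2}, \frac{5}{2}}, lower {5}, x = -1. Verdict: none (x = -1): each listed identity misses the multisets {-\frac{3}{2}, \frac{5}{2}} ; {5}.

Structural cue: x = -1 and (1)_k (C = 6/5) is k! itself.
Consecutive-term ratio: r(k) = -1 * (k-\frac{3}{2}) (k+\frac{5}{2}) / [(k+5) (k+1)] - poly over poly, x = -1 from leading terms; C = \frac{6}{5} at k = 0.


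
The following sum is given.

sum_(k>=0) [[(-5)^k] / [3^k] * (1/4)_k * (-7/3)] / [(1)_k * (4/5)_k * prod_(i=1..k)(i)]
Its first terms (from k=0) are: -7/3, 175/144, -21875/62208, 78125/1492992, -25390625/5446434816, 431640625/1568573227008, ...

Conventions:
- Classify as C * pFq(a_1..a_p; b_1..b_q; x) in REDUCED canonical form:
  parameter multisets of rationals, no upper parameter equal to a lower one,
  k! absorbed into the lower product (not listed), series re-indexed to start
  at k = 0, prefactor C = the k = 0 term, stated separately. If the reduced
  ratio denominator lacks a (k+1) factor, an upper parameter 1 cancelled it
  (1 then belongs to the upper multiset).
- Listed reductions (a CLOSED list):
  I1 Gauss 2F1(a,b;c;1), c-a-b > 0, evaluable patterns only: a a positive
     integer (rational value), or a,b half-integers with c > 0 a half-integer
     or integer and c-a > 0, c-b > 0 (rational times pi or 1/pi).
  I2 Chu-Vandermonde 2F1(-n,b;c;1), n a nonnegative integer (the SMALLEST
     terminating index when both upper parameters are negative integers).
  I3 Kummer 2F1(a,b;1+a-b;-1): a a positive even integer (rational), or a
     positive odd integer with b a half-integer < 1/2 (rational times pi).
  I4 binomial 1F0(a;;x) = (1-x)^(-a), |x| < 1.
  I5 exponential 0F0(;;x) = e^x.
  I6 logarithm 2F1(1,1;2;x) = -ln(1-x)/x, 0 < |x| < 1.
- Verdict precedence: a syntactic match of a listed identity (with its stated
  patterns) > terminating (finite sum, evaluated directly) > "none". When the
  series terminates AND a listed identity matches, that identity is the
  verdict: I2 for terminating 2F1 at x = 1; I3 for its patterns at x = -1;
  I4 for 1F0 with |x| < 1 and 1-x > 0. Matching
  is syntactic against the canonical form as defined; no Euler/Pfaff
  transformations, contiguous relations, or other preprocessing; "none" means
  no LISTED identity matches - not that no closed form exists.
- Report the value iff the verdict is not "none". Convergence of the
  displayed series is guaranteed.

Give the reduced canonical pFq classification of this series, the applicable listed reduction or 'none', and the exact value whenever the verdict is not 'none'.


Key step: x = (-5/3) and the lower running product (C = -7/3, x = -5/3) is a rising factorial.
Consecutive-term ratio: r(k) = (-5/3) * (k+1/4) / [(k+4/5) (k+1) (k+1)] - rational; roots negated = parameters, x = (-5/3), C = -7/3.

Classification (C = -7/3): 1F2 with upper {1/4}, lower {4/5, 1}, argument x = -5/3. Verdict: none. A 1F2 with upper {1/4} fits none of I1-I6 at x = -5/3; the sum runs forever.


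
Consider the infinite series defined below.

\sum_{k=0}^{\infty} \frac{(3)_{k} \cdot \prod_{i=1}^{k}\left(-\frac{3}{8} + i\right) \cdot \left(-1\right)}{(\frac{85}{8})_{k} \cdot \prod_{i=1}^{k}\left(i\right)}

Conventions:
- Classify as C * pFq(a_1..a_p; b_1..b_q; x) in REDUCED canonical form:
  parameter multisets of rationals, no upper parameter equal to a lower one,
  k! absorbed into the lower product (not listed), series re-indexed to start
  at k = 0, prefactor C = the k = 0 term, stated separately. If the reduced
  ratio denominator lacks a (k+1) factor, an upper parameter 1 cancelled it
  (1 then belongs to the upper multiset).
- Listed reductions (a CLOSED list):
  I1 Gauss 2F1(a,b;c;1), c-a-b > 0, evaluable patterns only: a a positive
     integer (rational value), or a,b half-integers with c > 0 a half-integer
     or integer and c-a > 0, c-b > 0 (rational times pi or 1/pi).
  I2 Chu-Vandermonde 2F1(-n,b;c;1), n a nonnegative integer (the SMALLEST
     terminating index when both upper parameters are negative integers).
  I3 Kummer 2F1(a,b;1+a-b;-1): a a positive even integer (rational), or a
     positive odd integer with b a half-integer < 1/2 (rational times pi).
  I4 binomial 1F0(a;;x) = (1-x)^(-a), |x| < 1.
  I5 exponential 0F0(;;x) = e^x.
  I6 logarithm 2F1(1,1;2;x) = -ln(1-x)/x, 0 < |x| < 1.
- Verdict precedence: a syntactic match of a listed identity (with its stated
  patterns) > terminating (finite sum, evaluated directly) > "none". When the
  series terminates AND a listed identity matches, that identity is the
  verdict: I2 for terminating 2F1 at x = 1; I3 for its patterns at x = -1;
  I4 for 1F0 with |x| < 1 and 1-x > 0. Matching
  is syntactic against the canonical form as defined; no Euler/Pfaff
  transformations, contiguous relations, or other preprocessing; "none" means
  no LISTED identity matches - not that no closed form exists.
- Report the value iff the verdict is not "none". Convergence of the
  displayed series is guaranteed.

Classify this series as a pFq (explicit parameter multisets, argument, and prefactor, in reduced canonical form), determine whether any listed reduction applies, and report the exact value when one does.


The tell: t_0 = -1 here, and the product of the first k integers (C = -1) is k!.
Step ratio: r(k) = 1 * (k+\frac{5}{8}) (k+3) / [(k+\frac{85}{8}) (k+1)] - rational in k, leading ratio 1; with t_0 = -1, classification follows.

Prefactor -1, argument 1: 2F1 with upper {\frac{5}{8}, 3} over lower {\frac{85}{8}}. Verdict: Gauss (I1, integer-parameter pattern) matches (x = 1: the Gamma ratio telescopes since c-a-b = 7 > 0 and a = 3 in Z>0). Value: -\frac{15433}{12288}.


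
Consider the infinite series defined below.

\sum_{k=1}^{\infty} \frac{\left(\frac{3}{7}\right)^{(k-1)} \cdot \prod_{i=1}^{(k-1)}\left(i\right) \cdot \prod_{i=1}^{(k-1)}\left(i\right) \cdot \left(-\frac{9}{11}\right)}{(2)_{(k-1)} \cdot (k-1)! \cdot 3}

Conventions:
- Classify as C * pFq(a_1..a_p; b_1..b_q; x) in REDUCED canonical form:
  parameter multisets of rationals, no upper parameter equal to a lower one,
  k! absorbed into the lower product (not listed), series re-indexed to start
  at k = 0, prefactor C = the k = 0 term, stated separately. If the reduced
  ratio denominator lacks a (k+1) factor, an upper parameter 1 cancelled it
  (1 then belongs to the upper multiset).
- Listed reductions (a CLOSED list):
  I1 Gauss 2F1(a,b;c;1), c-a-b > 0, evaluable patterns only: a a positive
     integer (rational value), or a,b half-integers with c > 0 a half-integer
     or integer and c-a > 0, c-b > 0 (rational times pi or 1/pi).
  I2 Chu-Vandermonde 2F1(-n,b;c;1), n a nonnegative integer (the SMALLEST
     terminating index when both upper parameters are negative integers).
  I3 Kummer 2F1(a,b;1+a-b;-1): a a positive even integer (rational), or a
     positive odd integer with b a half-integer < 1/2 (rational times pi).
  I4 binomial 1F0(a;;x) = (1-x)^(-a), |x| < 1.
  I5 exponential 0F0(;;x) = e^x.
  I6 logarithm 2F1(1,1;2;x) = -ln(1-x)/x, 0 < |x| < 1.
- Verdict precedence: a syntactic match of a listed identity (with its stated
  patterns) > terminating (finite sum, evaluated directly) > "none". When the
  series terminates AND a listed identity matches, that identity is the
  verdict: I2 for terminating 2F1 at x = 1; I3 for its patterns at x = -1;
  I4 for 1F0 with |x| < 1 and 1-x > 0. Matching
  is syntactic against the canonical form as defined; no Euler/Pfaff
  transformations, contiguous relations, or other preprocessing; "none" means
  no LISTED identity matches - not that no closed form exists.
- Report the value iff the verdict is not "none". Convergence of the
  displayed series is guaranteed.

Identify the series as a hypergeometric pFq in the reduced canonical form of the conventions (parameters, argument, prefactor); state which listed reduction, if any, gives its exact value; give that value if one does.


Canonical form: C = -\frac{3}{11} times 2F1 with upper {1, 1}, lower {2}, x = \frac{3}{7}. Verdict at x = \frac{3}{7}: the logarithmic series (I6) matches (the logarithm: parameters (1,1;2), x = \frac{3}{7}). Its exact value is \frac{7}{11} \cdot \ln\left(\frac{4}{7}\right).

First insight: t_0 = -\frac{3}{11} here, and the running product (prefactor -3/11) telescopes to a rising factorial.
Step ratio: r(k) = \frac{3}{7} * (k+1) (k+1) / [(k+2) (k+1)] - rational; roots negated = parameters, x = \frac{3}{7}, C = -\frac{3}{11}.


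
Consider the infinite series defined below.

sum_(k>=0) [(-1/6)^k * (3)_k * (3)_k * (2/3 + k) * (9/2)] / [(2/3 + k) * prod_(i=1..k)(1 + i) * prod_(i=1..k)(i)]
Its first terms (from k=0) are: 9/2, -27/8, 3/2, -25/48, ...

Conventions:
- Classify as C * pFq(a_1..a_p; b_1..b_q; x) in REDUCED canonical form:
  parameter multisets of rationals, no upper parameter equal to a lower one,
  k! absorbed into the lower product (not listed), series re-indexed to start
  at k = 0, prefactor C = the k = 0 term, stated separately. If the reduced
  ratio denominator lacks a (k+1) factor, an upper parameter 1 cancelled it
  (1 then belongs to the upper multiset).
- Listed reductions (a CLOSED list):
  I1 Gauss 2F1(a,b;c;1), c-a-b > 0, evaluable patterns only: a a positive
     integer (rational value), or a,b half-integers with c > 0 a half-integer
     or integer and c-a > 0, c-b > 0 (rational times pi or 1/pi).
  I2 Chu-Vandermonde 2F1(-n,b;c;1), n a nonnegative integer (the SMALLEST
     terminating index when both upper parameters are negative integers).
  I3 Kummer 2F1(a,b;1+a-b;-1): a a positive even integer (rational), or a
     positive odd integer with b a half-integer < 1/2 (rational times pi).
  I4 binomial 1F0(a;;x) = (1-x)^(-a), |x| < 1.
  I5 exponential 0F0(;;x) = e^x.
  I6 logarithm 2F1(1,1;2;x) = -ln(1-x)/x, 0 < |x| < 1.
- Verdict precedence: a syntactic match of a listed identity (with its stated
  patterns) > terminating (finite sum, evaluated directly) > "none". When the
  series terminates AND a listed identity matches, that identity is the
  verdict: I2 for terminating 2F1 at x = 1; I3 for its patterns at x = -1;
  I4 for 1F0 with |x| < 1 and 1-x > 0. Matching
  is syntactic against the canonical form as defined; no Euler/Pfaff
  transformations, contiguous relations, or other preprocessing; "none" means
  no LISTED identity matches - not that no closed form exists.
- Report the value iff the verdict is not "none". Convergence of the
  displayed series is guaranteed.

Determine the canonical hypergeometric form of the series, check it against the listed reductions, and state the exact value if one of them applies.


Structural cue: with t_0 = 9/2, the lower running product (prefactor 9/2) is a rising factorial.
Term ratio: r(k) = (-1/6) * (k+3) (k+3) / [(k+2) (k+1)] - rational; roots negated = parameters, x = (-1/6), C = 9/2.

Prefactor 9/2, argument -1/6: 2F1 with upper {3, 3} over lower {2}. Verdict: none. A 2F1 with upper {3, 3} fits none of I1-I6 at x = -1/6; the sum runs forever.


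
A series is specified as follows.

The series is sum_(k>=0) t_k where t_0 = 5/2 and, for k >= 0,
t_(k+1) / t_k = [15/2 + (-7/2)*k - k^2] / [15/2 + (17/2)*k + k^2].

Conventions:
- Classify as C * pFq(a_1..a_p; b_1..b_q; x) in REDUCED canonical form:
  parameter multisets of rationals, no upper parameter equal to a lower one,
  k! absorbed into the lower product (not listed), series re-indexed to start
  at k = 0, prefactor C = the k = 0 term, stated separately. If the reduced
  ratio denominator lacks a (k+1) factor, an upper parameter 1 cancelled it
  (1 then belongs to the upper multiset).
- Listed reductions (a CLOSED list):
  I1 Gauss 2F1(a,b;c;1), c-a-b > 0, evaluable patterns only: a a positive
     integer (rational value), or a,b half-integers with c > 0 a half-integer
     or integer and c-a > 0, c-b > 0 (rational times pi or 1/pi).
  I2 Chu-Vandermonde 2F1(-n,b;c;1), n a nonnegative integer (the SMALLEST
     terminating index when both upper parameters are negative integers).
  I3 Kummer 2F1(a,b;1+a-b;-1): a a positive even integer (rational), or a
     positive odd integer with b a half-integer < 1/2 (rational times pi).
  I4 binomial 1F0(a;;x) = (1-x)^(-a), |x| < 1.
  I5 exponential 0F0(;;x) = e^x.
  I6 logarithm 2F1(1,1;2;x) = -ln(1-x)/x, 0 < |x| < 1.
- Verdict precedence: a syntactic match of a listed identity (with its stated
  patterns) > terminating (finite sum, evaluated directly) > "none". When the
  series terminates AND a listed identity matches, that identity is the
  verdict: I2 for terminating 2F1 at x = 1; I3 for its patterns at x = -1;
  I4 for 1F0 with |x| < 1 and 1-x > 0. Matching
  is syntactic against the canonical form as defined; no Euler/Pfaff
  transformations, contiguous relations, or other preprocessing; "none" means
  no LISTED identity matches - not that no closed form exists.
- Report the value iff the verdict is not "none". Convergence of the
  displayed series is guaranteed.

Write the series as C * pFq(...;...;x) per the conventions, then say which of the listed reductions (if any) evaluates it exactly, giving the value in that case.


Key step: t_0 being 5/2, factor the ratio over Q (prefactor 5/2): negated roots = parameters.
Term ratio: r(k) = (-1) * (k-3/2) (k+5) / [(k+15/2) (k+1)] - rational; roots negated = parameters, x = (-1), C = 5/2.

x = -1 here; the reduced form reads 2F1, upper {-3/2, 5}, lower {15/2}, C = 5/2. Verdict: the Kummer evaluation I3 applies (x = -1; c = 15/2 equals 1+a-b for upper {-3/2, 5}: listed pattern). Exact value: (225225/131072) * pi.


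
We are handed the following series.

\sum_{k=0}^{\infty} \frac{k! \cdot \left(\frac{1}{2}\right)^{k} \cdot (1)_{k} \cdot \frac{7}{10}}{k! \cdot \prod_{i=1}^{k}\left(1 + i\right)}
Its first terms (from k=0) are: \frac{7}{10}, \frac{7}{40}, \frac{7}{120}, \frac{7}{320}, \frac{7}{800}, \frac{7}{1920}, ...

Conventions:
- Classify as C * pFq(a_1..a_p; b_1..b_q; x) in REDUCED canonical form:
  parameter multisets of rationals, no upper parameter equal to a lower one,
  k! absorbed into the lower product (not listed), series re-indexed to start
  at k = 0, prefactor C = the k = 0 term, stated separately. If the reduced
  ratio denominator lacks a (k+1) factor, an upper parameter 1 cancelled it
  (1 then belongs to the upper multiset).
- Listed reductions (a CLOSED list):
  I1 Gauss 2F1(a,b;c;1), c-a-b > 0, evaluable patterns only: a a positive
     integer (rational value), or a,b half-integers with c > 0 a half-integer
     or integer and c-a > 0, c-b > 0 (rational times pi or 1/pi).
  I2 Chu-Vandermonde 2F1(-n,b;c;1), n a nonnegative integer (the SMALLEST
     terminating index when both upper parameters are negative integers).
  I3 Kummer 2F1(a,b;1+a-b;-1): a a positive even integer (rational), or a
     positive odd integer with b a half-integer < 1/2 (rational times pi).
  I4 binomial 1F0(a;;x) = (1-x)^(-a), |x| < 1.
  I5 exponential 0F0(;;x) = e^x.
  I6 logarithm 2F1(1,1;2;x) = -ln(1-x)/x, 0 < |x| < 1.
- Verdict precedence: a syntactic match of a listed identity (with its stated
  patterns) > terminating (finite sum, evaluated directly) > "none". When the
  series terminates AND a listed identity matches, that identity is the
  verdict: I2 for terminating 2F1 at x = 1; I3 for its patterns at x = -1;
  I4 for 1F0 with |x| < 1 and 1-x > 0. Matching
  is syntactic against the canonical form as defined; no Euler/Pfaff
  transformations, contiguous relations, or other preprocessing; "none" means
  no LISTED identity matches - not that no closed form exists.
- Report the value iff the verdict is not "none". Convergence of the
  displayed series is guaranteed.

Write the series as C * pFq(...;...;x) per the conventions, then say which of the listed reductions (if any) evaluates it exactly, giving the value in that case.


Key observation: t_0 being \frac{7}{10}, the factorial ratio (prefactor 7/10) (k+a-1)!/(a-1)! is a rising factorial (a)_k.
Step ratio: r(k) = \frac{1}{2} * (k+1) (k+1) / [(k+2) (k+1)] - rational in k, leading ratio \frac{1}{2}; with t_0 = \frac{7}{10}, classification follows.

The series (x = \frac{1}{2}) is 2F1: upper {1, 1}, lower {2}, prefactor \frac{7}{10}. Verdict: the I6 logarithm reduction applies (the logarithm: parameters (1,1;2), x = \frac{1}{2}). Value: \left(-\frac{7}{5}\right) \cdot \ln\left(\frac{1}{2}\right).


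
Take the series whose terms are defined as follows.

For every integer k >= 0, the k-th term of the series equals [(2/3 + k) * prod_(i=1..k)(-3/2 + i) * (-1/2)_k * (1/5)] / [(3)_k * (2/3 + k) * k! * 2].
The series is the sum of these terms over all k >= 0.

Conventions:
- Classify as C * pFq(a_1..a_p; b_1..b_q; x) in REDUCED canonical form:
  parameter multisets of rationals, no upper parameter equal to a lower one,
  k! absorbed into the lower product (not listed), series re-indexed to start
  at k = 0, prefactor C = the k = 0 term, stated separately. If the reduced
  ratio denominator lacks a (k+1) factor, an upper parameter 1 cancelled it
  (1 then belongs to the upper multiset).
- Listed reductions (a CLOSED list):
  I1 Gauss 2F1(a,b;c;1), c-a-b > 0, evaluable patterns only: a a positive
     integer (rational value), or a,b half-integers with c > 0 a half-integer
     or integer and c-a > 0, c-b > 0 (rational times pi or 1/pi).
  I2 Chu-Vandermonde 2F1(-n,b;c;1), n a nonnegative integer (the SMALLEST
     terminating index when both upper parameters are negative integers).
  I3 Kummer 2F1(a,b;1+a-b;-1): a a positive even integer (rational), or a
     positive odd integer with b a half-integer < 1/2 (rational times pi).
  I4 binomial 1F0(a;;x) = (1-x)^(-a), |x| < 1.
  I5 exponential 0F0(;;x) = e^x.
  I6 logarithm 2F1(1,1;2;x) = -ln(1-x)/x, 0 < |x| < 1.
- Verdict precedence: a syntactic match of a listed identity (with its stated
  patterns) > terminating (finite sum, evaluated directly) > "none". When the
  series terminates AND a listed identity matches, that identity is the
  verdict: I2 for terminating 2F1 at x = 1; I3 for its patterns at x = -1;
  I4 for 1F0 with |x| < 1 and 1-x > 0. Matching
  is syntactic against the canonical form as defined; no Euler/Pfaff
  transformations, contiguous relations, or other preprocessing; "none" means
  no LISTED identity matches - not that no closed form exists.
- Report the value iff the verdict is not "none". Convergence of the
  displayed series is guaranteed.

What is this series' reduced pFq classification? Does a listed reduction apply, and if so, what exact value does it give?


Key observation: with t_0 = 1/10, striking the common factor k + 2/3 reduces the term (C = 1/10, x = 1).
Ratio: r(k) = 1 * (k-1/2) (k-1/2) / [(k+3) (k+1)] - rational in k. x = 1; t_0 = 1/10; negate the roots.

Reduced: x = 1, 2F1, upper = {-1/2, -1/2}, lower = {3}, C = 1/10. Verdict: Gauss's theorem I1 (half-integer case) matches (x = 1; upper {-1/2, -1/2} half-integers, c = 3 in the evaluable pattern). Value: (128/375) / pi.


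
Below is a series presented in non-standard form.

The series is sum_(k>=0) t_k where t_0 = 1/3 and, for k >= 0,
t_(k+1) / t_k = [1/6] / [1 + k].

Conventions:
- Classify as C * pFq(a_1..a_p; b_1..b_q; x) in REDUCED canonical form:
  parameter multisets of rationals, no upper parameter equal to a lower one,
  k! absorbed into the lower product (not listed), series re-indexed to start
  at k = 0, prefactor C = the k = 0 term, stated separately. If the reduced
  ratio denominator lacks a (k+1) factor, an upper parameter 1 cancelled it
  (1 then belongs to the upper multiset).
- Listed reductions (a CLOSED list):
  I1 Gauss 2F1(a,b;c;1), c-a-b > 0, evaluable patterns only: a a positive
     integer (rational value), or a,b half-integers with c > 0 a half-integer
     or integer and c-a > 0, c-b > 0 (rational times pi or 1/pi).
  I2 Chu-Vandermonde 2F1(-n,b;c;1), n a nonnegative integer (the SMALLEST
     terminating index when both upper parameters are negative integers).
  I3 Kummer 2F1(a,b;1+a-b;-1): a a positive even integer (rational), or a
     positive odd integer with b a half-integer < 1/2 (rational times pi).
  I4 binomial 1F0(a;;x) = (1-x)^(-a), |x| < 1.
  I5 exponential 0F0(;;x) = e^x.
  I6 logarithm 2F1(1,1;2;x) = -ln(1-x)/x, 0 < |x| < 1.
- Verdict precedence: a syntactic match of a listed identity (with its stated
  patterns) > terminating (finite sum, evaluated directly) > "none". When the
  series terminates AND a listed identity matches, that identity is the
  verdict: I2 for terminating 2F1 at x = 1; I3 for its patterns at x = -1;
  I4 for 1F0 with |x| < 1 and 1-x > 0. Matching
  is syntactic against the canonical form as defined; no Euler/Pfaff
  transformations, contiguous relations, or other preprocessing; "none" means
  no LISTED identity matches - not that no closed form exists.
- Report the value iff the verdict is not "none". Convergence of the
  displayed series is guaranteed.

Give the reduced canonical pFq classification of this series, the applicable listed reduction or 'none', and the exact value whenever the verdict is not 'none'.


At argument 1/6: a 0F0 with upper {-}, lower {-}, scaled by C = 1/3. Verdict (x = 1/6): the I5 exponential reduction applies (the 0F0 exponential series at x = 1/6). Exact value: (1/3) * e^(1/6).

The tell: x = (1/6) and the expanded ratio factors over Q; C = 1/3, roots give parameters.
Consecutive-term ratio: r(k) = (1/6) * 1 / [(k+1)] - rational in k. x = (1/6); t_0 = 1/3; negate the roots.


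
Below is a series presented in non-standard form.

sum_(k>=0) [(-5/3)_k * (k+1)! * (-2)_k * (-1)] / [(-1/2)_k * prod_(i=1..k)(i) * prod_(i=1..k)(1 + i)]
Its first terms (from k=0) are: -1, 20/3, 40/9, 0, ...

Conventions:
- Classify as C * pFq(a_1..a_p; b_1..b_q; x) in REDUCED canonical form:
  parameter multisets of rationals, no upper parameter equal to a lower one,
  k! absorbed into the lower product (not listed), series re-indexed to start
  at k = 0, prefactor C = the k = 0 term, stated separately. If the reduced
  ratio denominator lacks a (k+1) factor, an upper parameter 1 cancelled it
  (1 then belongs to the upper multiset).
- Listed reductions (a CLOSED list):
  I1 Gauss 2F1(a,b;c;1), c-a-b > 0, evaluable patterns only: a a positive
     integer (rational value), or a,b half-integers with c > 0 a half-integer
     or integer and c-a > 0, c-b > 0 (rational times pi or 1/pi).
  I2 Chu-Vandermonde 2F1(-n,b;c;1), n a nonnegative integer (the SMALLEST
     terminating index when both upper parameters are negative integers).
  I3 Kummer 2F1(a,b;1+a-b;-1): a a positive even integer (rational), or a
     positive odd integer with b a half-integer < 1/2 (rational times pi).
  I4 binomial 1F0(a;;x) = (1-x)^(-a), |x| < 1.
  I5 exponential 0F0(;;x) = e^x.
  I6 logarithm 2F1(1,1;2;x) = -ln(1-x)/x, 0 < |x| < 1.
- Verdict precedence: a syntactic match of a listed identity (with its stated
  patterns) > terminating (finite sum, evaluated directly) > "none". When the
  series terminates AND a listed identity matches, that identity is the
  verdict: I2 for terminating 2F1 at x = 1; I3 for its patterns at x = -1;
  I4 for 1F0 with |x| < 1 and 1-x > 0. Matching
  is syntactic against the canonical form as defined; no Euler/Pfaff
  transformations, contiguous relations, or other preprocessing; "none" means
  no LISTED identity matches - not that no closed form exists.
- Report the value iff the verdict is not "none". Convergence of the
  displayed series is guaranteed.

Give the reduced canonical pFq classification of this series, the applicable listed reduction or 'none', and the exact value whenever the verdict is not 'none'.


Key step: with t_0 = -1, the product of the first k integers (prefactor -1) is k!.
Consecutive-term ratio: r(k) = 1 * (k-2) (k-5/3) / [(k-1/2) (k+1)] - rational in k, leading ratio 1; with t_0 = -1, classification follows.

Reduced: x = 1, 2F1, upper = {-2, -5/3}, lower = {-1/2}, C = -1. Verdict: Vandermonde's identity (I2) applies (terminating 2F1 at x = 1 with n = 2, b = -5/3, c = -1/2). Value: 91/9.


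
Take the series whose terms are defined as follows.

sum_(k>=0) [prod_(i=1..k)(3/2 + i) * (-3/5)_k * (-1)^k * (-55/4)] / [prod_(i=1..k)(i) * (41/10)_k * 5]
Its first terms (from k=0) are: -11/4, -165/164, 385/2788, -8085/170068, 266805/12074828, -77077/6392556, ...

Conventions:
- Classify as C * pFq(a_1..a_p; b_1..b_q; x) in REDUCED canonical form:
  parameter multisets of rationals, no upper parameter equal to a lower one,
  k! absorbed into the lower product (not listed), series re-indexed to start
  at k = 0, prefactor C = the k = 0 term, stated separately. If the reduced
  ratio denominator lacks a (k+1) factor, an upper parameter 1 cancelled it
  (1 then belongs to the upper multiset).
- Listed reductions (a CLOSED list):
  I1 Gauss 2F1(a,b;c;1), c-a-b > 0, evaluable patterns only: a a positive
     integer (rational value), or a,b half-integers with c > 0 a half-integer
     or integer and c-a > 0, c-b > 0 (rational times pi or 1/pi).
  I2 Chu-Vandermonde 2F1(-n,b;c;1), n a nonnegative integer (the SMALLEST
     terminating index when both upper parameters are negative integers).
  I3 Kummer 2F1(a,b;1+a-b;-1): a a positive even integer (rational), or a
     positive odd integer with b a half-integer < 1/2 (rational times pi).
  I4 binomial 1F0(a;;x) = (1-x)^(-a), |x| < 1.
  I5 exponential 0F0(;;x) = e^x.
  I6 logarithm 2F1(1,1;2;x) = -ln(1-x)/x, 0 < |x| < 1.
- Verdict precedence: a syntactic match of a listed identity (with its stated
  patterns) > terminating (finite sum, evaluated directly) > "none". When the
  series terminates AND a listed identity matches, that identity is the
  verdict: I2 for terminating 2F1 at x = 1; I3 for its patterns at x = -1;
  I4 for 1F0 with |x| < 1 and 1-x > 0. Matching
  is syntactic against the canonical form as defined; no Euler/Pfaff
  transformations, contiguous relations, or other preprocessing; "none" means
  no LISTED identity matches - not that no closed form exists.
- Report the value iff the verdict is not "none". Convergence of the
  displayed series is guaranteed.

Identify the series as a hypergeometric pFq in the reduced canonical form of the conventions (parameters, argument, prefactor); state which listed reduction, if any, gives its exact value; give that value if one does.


The series (x = -1) is 2F1: upper {-3/5, 5/2}, lower {41/10}, prefactor -11/4. Verdict: none here - no I1-I6 shape fits x = -1 with lower {41/10}.

Structural cue: with t_0 = -11/4, the product of the first k integers (prefactor -11/4) is k!.
Adjacent-term ratio: r(k) = (-1) * (k-3/5) (k+5/2) / [(k+41/10) (k+1)] - rational; roots negated = parameters, x = (-1), C = -11/4.


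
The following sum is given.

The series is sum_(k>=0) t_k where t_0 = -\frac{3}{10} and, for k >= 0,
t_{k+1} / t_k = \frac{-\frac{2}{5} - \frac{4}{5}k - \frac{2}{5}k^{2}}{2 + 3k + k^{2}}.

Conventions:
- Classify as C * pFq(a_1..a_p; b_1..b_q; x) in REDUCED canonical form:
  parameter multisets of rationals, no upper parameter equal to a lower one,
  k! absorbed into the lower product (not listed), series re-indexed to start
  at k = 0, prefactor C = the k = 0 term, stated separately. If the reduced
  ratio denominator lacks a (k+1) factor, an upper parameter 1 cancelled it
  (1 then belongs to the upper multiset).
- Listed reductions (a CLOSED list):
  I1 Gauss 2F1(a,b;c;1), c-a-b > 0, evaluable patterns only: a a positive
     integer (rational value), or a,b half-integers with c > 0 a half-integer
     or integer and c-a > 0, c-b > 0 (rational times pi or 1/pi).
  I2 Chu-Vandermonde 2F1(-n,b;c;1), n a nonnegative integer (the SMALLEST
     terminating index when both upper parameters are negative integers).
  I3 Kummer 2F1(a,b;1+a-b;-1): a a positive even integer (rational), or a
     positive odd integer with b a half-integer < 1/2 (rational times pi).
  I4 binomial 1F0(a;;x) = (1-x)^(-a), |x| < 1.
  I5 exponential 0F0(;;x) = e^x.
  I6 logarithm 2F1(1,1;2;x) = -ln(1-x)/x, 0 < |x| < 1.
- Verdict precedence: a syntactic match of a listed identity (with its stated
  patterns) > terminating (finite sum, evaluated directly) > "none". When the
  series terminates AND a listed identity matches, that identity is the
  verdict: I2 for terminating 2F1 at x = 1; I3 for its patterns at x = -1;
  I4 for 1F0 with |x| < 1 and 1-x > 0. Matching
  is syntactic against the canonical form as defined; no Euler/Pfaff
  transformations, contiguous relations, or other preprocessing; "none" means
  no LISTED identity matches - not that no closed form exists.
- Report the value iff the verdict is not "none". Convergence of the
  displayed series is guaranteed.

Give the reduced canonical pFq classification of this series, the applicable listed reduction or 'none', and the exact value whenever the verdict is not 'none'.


Classification (C = -\frac{3}{10}): 2F1 with upper {1, 1}, lower {2}, argument x = -\frac{2}{5}. Verdict at x = -\frac{2}{5}: the logarithmic series (I6) matches (the logarithm: parameters (1,1;2), x = -\frac{2}{5}). Sum: \left(-\frac{3}{4}\right) \cdot \ln\left(\frac{7}{5}\right).

The tell: with t_0 = -\frac{3}{10}, the expanded ratio factors over Q; C = -3/10, x = -2/5, roots give parameters.
Step ratio: r(k) = -\frac{2}{5} * (k+1) (k+1) / [(k+2) (k+1)] - rational; roots negated = parameters, x = -\frac{2}{5}, C = -\frac{3}{10}.
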